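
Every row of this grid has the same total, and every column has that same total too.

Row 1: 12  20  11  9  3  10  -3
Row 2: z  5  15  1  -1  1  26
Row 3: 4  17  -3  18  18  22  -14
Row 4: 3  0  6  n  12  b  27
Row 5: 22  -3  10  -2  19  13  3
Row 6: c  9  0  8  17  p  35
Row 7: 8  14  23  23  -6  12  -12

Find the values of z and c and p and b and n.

z = 15, c = -2, p = -5, b = 9, n = 5

Rows 1 and 3 both sum to 62, so that's the common total.
Column 4 has 9 + 1 + 18 − 2 + 8 + 23 = 57; the blank must be 62 − 57 = 5.
Row 2 has 5 + 15 + 1 − 1 + 1 + 26 = 47; the blank must be 62 − 47 = 15.
Column 1 has 12 + 15 + 4 + 3 + 22 + 8 = 64; the blank must be 62 − 64 = -2.
Row 6 has -2 + 9 + 0 + 8 + 17 + 35 = 67; the blank must be 62 − 67 = -5.
Row 4 has 3 + 0 + 6 + 5 + 12 + 27 = 53; the blank must be 62 − 53 = 9.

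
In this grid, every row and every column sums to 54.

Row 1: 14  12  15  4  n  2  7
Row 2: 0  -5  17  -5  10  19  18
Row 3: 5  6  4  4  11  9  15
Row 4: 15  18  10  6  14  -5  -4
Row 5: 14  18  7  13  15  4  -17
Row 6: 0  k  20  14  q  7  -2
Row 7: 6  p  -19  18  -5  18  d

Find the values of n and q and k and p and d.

Row 1 has 14 + 12 + 15 + 4 + 2 + 7 = 54; the blank must be 54 − 54 = 0.
Column 5 has 0 + 10 + 11 + 14 + 15 − 5 = 45; the blank must be 54 − 45 = 9.
Row 6 has 0 + 20 + 14 + 9 + 7 − 2 = 48; the blank must be 54 − 48 = 6.
Column 2 has 12 − 5 + 6 + 18 + 18 + 6 = 55; the blank must be 54 − 55 = -1.
Row 7 has 6 − 1 − 19 + 18 − 5 + 18 = 17; the blank must be 54 − 17 = 37.

n = 0, q = 9, k = 6, p = -1, d = 37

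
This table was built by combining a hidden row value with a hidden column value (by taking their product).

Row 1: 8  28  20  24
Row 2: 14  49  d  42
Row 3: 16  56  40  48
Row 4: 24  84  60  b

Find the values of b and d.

Each row is a constant multiple of every other row — this is a multiplication table with the headers hidden.
Row 4 is 84/28 = 3/1 times row 1, so its entry in column 4 is 24 × 3/1 = 72.
Row 2 is 49/28 = 7/4 times row 1, so its entry in column 3 is 20 × 7/4 = 35.

b = 72, d = 35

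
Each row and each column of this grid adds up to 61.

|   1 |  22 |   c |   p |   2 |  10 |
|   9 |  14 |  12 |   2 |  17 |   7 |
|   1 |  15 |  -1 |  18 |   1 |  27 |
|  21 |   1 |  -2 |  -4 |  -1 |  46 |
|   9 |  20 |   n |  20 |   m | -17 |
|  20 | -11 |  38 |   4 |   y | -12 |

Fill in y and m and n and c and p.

Row 6: 20 − 11 + 38 + 4 − 12 = 39, so its missing entry is 61 − 39 = 22.
Column 5: 2 + 17 + 1 − 1 + 22 = 41, so its missing entry is 61 − 41 = 20.
Column 4: 2 + 18 − 4 + 20 + 4 = 40, so its missing entry is 61 − 40 = 21.
Row 5: 9 + 20 + 20 + 20 − 17 = 52, so its missing entry is 61 − 52 = 9.
Row 1: 1 + 22 + 21 + 2 + 10 = 56, so its missing entry is 61 − 56 = 5.

y = 22, m = 20, n = 9, c = 5, p = 21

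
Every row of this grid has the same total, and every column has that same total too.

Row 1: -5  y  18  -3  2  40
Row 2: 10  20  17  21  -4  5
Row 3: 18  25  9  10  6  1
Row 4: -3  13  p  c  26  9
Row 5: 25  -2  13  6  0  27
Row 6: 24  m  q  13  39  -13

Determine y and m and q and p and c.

y = 17, m = -4, q = 10, p = 2, c = 22

Rows 2 and 3 both sum to 69, so that's the common total.
The known cells in row 1 total 52, leaving 69 − 52 = 17 for the blank.
The known cells in column 2 total 73, leaving 69 − 73 = -4 for the blank.
The known cells in column 4 total 47, leaving 69 − 47 = 22 for the blank.
The known cells in row 4 total 67, leaving 69 − 67 = 2 for the blank.
The known cells in row 6 total 59, leaving 69 − 59 = 10 for the blank.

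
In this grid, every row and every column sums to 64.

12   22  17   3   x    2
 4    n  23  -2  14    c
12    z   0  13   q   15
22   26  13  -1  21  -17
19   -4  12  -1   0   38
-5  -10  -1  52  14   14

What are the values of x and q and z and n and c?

x = 8, q = 7, z = 17, n = 13, c = 12

Row 1: 12 + 22 + 17 + 3 + 2 = 56, so its missing entry is 64 − 56 = 8.
Column 5: 8 + 14 + 21 + 0 + 14 = 57, so its missing entry is 64 − 57 = 7.
Row 3: 12 + 0 + 13 + 7 + 15 = 47, so its missing entry is 64 − 47 = 17.
Column 6: 2 + 15 − 17 + 38 + 14 = 52, so its missing entry is 64 − 52 = 12.
Row 2: 4 + 23 − 2 + 14 + 12 = 51, so its missing entry is 64 − 51 = 13.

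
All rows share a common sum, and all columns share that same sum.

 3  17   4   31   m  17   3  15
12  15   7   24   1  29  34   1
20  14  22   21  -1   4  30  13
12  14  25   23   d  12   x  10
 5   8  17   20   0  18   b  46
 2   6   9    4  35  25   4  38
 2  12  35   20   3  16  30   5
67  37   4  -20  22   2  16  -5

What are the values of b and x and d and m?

Rows 2 and 3 both sum to 123, so that's the common total.
The known cells in row 5 total 114, leaving 123 − 114 = 9 for the blank.
The known cells in row 1 total 90, leaving 123 − 90 = 33 for the blank.
The known cells in column 5 total 93, leaving 123 − 93 = 30 for the blank.
The known cells in row 4 total 126, leaving 123 − 126 = -3 for the blank.

b = 9, x = -3, d = 30, m = 33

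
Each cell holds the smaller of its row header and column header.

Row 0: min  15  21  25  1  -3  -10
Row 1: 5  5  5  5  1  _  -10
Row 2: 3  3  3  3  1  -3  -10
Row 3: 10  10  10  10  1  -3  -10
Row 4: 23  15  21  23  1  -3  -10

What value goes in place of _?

-3

min(5, -3) = -3.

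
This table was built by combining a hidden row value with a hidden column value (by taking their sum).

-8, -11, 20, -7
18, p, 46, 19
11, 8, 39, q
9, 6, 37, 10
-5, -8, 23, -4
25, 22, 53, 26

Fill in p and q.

p = 15, q = 12

The difference between any two rows is the same in every column — this is an addition table with the headers hidden.
Row 2 minus row 1 is 18 − (-8) = 26, so its entry in column 2 is -11 + 26 = 15.
Row 3 minus row 1 is 11 − (-8) = 19, so its entry in column 4 is -7 + 19 = 12.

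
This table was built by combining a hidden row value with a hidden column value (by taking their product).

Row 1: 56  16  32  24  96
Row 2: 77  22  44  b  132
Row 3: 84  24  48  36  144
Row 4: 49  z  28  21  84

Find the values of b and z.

b = 33, z = 14

Each row is a constant multiple of every other row — this is a multiplication table with the headers hidden.
Row 2 is 44/32 = 11/8 times row 1, so its entry in column 4 is 24 × 11/8 = 33.
Row 4 is 28/32 = 7/8 times row 1, so its entry in column 2 is 16 × 7/8 = 14.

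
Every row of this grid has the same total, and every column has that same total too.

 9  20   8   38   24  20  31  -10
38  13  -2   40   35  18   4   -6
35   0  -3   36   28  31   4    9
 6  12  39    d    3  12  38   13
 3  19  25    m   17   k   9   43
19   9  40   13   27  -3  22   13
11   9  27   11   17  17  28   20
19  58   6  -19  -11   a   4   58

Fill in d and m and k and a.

Rows 1 and 2 both sum to 140, so that's the common total.
Row 4 has 6 + 12 + 39 + 3 + 12 + 38 + 13 = 123; the blank must be 140 − 123 = 17.
Row 8 has 19 + 58 + 6 − 19 − 11 + 4 + 58 = 115; the blank must be 140 − 115 = 25.
Column 6 has 20 + 18 + 31 + 12 − 3 + 17 + 25 = 120; the blank must be 140 − 120 = 20.
Row 5 has 3 + 19 + 25 + 17 + 20 + 9 + 43 = 136; the blank must be 140 − 136 = 4.

d = 17, m = 4, k = 20, a = 25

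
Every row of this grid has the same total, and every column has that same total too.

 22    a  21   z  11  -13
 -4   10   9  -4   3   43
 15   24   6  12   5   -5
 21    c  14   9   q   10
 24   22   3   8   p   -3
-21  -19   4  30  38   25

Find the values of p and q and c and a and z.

Rows 2 and 3 both sum to 57, so that's the common total.
Row 5 has 24 + 22 + 3 + 8 − 3 = 54; the blank must be 57 − 54 = 3.
Column 5 has 11 + 3 + 5 + 3 + 38 = 60; the blank must be 57 − 60 = -3.
Row 4 has 21 + 14 + 9 − 3 + 10 = 51; the blank must be 57 − 51 = 6.
Column 2 has 10 + 24 + 6 + 22 − 19 = 43; the blank must be 57 − 43 = 14.
Row 1 has 22 + 14 + 21 + 11 − 13 = 55; the blank must be 57 − 55 = 2.

p = 3, q = -3, c = 6, a = 14, z = 2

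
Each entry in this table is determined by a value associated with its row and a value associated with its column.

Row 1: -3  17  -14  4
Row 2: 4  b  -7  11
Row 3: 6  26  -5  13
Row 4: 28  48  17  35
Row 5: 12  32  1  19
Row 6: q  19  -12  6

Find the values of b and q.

The difference between any two rows is the same in every column — this is an addition table with the headers hidden.
Row 2 minus row 1 is 11 − 4 = 7, so its entry in column 2 is 17 + 7 = 24.
Row 6 minus row 1 is 6 − 4 = 2, so its entry in column 1 is -3 + 2 = -1.

b = 24, q = -1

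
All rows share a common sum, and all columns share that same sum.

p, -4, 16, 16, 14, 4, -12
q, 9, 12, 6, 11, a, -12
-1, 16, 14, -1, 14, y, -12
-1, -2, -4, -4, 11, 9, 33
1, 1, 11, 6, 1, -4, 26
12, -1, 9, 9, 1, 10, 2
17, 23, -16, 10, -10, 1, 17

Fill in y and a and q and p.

Rows 4 and 5 both sum to 42, so that's the common total.
The known cells in row 3 total 30, leaving 42 − 30 = 12 for the blank.
The known cells in row 1 total 34, leaving 42 − 34 = 8 for the blank.
The known cells in column 1 total 36, leaving 42 − 36 = 6 for the blank.
The known cells in row 2 total 32, leaving 42 − 32 = 10 for the blank.

y = 12, a = 10, q = 6, p = 8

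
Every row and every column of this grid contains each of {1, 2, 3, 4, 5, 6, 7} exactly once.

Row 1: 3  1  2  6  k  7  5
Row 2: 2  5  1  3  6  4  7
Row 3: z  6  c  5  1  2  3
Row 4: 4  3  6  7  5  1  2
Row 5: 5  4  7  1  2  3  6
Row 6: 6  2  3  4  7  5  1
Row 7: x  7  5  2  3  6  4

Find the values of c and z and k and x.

At (row 7, col 1): row 7 already has {2, 3, 4, 5, 6, 7}, so the value is 1.
Cell (3,1): column 1 already has {1, 2, 3, 4, 5, 6} → 7.
Cell (1,5): row 1 already has {1, 2, 3, 5, 6, 7} → 4.
At (row 3, col 3): row 3 already has {1, 2, 3, 5, 6, 7}, so the value is 4.

c = 4, z = 7, k = 4, x = 1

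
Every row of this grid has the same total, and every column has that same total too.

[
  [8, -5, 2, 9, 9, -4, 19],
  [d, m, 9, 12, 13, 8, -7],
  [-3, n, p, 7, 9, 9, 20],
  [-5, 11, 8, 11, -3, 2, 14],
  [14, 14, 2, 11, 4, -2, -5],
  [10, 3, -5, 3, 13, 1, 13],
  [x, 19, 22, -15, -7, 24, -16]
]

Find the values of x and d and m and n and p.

Rows 1 and 4 both sum to 38, so that's the common total.
The known cells in row 7 total 27, leaving 38 − 27 = 11 for the blank.
The known cells in column 3 total 38, leaving 38 − 38 = 0 for the blank.
The known cells in row 3 total 42, leaving 38 − 42 = -4 for the blank.
The known cells in column 2 total 38, leaving 38 − 38 = 0 for the blank.
The known cells in row 2 total 35, leaving 38 − 35 = 3 for the blank.

x = 11, d = 3, m = 0, n = -4, p = 0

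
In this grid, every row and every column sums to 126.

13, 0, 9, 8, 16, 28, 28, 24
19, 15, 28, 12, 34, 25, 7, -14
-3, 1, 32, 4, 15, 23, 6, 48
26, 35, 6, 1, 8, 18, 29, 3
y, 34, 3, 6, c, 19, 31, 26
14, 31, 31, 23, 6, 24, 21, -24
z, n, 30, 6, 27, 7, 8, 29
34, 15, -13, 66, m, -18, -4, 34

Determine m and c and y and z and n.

The known cells in row 8 total 114, leaving 126 − 114 = 12 for the blank.
The known cells in column 5 total 118, leaving 126 − 118 = 8 for the blank.
The known cells in row 5 total 127, leaving 126 − 127 = -1 for the blank.
The known cells in column 2 total 131, leaving 126 − 131 = -5 for the blank.
The known cells in row 7 total 102, leaving 126 − 102 = 24 for the blank.

m = 12, c = 8, y = -1, z = 24, n = -5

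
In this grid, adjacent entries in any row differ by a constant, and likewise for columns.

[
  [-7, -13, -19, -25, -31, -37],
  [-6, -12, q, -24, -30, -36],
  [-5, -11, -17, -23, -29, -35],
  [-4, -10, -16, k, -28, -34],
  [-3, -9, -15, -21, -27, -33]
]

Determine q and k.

q = -18, k = -22

Along each row the entries change by -6 per step; down each column they change by 1.
Row 2: from -6 at column 1, stepping by -6 to column 3 gives -18.
Row 4: from -4 at column 1, stepping by -6 to column 4 gives -22.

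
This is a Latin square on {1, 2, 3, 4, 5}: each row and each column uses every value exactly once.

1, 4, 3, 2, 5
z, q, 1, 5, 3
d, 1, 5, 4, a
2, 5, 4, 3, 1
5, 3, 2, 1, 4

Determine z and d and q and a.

At (row 2, col 2): column 2 already has {1, 3, 4, 5}, so the value is 2.
At (row 2, col 1): row 2 already has {1, 2, 3, 5}, so the value is 4.
For row 3, column 1: column 1 already has {1, 2, 4, 5}; that leaves 3.
At (row 3, col 5): row 3 already has {1, 3, 4, 5}, so the value is 2.

z = 4, d = 3, q = 2, a = 2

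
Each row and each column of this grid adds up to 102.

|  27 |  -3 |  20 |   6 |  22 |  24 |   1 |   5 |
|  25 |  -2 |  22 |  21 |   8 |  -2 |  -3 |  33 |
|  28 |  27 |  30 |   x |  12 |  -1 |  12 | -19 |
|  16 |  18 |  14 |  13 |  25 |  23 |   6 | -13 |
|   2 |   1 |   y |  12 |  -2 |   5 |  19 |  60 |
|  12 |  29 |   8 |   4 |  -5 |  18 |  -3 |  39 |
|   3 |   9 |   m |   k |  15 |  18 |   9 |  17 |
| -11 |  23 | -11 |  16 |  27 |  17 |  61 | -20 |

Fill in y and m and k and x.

y = 5, m = 14, k = 17, x = 13

The known cells in row 3 total 89, leaving 102 − 89 = 13 for the blank.
The known cells in column 4 total 85, leaving 102 − 85 = 17 for the blank.
The known cells in row 7 total 88, leaving 102 − 88 = 14 for the blank.
The known cells in row 5 total 97, leaving 102 − 97 = 5 for the blank.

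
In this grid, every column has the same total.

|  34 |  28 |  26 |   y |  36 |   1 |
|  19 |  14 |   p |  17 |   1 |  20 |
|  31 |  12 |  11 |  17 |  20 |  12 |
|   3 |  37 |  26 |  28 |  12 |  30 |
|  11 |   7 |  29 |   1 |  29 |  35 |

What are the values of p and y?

The complete columns each total 98.
Column 3 is missing 98 − 92 = 6 (since 26 + 11 + 26 + 29 = 92).
Column 4 is missing 98 − 63 = 35 (since 17 + 17 + 28 + 1 = 63).

p = 6, y = 35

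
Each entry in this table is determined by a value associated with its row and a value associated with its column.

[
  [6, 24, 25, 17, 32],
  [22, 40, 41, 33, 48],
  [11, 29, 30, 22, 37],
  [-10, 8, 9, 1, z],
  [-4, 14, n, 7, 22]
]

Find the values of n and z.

The difference between any two rows is the same in every column — this is an addition table with the headers hidden.
Row 5 minus row 1 is 14 − 24 = -10, so its entry in column 3 is 25 + (-10) = 15.
Row 4 minus row 1 is 8 − 24 = -16, so its entry in column 5 is 32 + (-16) = 16.

n = 15, z = 16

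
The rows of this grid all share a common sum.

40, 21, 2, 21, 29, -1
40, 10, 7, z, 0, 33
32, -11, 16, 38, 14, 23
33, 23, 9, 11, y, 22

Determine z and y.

Rows 1 and 3 both add up to 112, so every row sums to 112.
Row 2: 40 + 10 + 7 + 0 + 33 = 90, so the missing entry is 112 − 90 = 22.
Row 4: 33 + 23 + 9 + 11 + 22 = 98, so the missing entry is 112 − 98 = 14.

z = 22, y = 14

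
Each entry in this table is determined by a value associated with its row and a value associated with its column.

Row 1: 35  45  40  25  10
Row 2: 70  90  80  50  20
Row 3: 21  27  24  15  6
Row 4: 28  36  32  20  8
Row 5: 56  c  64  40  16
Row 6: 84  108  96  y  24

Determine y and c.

y = 60, c = 72

Each row is a constant multiple of every other row — this is a multiplication table with the headers hidden.
Row 6 is 84/35 = 12/5 times row 1, so its entry in column 4 is 25 × 12/5 = 60.
Row 5 is 56/35 = 8/5 times row 1, so its entry in column 2 is 45 × 8/5 = 72.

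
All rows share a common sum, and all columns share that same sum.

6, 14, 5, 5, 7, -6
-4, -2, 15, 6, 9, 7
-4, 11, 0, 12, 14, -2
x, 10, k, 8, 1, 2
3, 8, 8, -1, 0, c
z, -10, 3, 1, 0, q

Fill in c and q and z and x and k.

c = 13, q = 17, z = 20, x = 10, k = 0

Rows 1 and 2 both sum to 31, so that's the common total.
Row 5: 3 + 8 + 8 − 1 + 0 = 18, so its missing entry is 31 − 18 = 13.
Column 6: -6 + 7 − 2 + 2 + 13 = 14, so its missing entry is 31 − 14 = 17.
Row 6: -10 + 3 + 1 + 0 + 17 = 11, so its missing entry is 31 − 11 = 20.
Column 1: 6 − 4 − 4 + 3 + 20 = 21, so its missing entry is 31 − 21 = 10.
Row 4: 10 + 10 + 8 + 1 + 2 = 31, so its missing entry is 31 − 31 = 0.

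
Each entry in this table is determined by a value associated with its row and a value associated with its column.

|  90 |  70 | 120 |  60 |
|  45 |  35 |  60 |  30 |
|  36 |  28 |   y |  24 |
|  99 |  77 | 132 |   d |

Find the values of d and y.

Each row is a constant multiple of every other row — this is a multiplication table with the headers hidden.
Row 4 is 77/70 = 11/10 times row 1, so its entry in column 4 is 60 × 11/10 = 66.
Row 3 is 28/70 = 2/5 times row 1, so its entry in column 3 is 120 × 2/5 = 48.

d = 66, y = 48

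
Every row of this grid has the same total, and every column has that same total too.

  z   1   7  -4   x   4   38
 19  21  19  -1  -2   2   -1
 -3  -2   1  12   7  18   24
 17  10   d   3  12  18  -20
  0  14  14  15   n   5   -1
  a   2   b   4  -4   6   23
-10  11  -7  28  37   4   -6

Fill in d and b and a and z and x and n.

Rows 2 and 3 both sum to 57, so that's the common total.
The known cells in row 5 total 47, leaving 57 − 47 = 10 for the blank.
The known cells in column 5 total 60, leaving 57 − 60 = -3 for the blank.
The known cells in row 1 total 43, leaving 57 − 43 = 14 for the blank.
The known cells in column 1 total 37, leaving 57 − 37 = 20 for the blank.
The known cells in row 4 total 40, leaving 57 − 40 = 17 for the blank.
The known cells in row 6 total 51, leaving 57 − 51 = 6 for the blank.

d = 17, b = 6, a = 20, z = 14, x = -3, n = 10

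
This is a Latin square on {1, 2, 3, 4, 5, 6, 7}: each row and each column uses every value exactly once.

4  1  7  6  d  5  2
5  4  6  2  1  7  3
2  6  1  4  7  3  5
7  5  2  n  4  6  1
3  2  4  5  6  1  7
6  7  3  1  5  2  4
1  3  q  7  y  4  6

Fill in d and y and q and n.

d = 3, y = 2, q = 5, n = 3

At (row 7, col 3): column 3 already has {1, 2, 3, 4, 6, 7}, so the value is 5.
Cell (4,4): row 4 already has {1, 2, 4, 5, 6, 7} → 3.
For row 1, column 5: row 1 already has {1, 2, 4, 5, 6, 7}; that leaves 3.
Cell (7,5): row 7 already has {1, 3, 4, 5, 6, 7} → 2.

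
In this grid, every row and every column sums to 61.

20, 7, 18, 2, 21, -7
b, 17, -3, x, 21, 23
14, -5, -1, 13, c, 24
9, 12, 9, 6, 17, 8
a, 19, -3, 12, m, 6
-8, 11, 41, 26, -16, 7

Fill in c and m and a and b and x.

c = 16, m = 2, a = 25, b = 1, x = 2

The known cells in row 3 total 45, leaving 61 − 45 = 16 for the blank.
The known cells in column 5 total 59, leaving 61 − 59 = 2 for the blank.
The known cells in row 5 total 36, leaving 61 − 36 = 25 for the blank.
The known cells in column 1 total 60, leaving 61 − 60 = 1 for the blank.
The known cells in row 2 total 59, leaving 61 − 59 = 2 for the blank.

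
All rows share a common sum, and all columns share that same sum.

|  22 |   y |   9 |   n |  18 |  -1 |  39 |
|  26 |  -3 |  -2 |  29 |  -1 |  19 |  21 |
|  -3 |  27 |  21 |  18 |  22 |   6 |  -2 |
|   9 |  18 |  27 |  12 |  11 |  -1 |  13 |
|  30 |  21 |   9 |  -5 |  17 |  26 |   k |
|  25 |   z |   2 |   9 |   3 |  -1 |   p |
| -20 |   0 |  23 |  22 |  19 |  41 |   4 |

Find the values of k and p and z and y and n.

k = -9, p = 23, z = 28, y = -2, n = 4

Rows 2 and 3 both sum to 89, so that's the common total.
Row 5: 30 + 21 + 9 − 5 + 17 + 26 = 98, so its missing entry is 89 − 98 = -9.
Column 4: 29 + 18 + 12 − 5 + 9 + 22 = 85, so its missing entry is 89 − 85 = 4.
Row 1: 22 + 9 + 4 + 18 − 1 + 39 = 91, so its missing entry is 89 − 91 = -2.
Column 2: -2 − 3 + 27 + 18 + 21 + 0 = 61, so its missing entry is 89 − 61 = 28.
Row 6: 25 + 28 + 2 + 9 + 3 − 1 = 66, so its missing entry is 89 − 66 = 23.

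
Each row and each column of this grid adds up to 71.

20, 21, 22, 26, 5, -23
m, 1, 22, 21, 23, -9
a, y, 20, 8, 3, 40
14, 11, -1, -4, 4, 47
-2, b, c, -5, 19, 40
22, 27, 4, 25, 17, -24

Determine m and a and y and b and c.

m = 13, a = 4, y = -4, b = 15, c = 4

Column 3 has 22 + 22 + 20 − 1 + 4 = 67; the blank must be 71 − 67 = 4.
Row 2 has 1 + 22 + 21 + 23 − 9 = 58; the blank must be 71 − 58 = 13.
Column 1 has 20 + 13 + 14 − 2 + 22 = 67; the blank must be 71 − 67 = 4.
Row 3 has 4 + 20 + 8 + 3 + 40 = 75; the blank must be 71 − 75 = -4.
Row 5 has -2 + 4 − 5 + 19 + 40 = 56; the blank must be 71 − 56 = 15.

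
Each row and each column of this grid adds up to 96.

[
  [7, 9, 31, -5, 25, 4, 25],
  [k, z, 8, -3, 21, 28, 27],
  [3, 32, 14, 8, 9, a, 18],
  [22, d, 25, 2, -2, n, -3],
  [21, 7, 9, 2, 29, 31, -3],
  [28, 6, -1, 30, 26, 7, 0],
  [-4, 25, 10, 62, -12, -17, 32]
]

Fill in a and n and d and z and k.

The known cells in column 1 total 77, leaving 96 − 77 = 19 for the blank.
The known cells in row 2 total 100, leaving 96 − 100 = -4 for the blank.
The known cells in column 2 total 75, leaving 96 − 75 = 21 for the blank.
The known cells in row 3 total 84, leaving 96 − 84 = 12 for the blank.
The known cells in row 4 total 65, leaving 96 − 65 = 31 for the blank.

a = 12, n = 31, d = 21, z = -4, k = 19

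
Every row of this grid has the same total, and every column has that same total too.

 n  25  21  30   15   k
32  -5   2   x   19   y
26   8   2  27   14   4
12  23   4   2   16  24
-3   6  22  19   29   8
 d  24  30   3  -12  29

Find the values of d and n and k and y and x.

d = 7, n = 7, k = -17, y = 33, x = 0

Rows 3 and 4 both sum to 81, so that's the common total.
The known cells in row 6 total 74, leaving 81 − 74 = 7 for the blank.
The known cells in column 1 total 74, leaving 81 − 74 = 7 for the blank.
The known cells in row 1 total 98, leaving 81 − 98 = -17 for the blank.
The known cells in column 6 total 48, leaving 81 − 48 = 33 for the blank.
The known cells in row 2 total 81, leaving 81 − 81 = 0 for the blank.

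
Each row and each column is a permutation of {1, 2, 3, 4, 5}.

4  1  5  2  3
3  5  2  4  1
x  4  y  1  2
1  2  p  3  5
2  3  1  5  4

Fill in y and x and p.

y = 3, x = 5, p = 4

At (row 4, col 3): row 4 already has {1, 2, 3, 5}, so the value is 4.
Cell (3,1): column 1 already has {1, 2, 3, 4} → 5.
At (row 3, col 3): row 3 already has {1, 2, 4, 5}, so the value is 3.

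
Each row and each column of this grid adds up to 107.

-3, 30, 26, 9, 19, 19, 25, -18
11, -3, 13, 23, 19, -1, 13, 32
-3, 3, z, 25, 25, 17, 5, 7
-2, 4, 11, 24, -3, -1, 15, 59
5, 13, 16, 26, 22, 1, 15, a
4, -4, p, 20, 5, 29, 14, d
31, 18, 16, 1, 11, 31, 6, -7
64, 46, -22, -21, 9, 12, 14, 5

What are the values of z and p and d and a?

Row 5 has 5 + 13 + 16 + 26 + 22 + 1 + 15 = 98; the blank must be 107 − 98 = 9.
Column 8 has -18 + 32 + 7 + 59 + 9 − 7 + 5 = 87; the blank must be 107 − 87 = 20.
Row 6 has 4 − 4 + 20 + 5 + 29 + 14 + 20 = 88; the blank must be 107 − 88 = 19.
Row 3 has -3 + 3 + 25 + 25 + 17 + 5 + 7 = 79; the blank must be 107 − 79 = 28.

z = 28, p = 19, d = 20, a = 9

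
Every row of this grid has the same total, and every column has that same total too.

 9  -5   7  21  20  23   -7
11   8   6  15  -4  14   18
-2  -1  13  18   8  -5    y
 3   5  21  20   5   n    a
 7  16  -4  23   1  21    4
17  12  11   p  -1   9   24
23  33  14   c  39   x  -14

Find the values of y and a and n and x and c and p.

Rows 1 and 2 both sum to 68, so that's the common total.
Row 3 has -2 − 1 + 13 + 18 + 8 − 5 = 31; the blank must be 68 − 31 = 37.
Column 7 has -7 + 18 + 37 + 4 + 24 − 14 = 62; the blank must be 68 − 62 = 6.
Row 6 has 17 + 12 + 11 − 1 + 9 + 24 = 72; the blank must be 68 − 72 = -4.
Column 4 has 21 + 15 + 18 + 20 + 23 − 4 = 93; the blank must be 68 − 93 = -25.
Row 7 has 23 + 33 + 14 − 25 + 39 − 14 = 70; the blank must be 68 − 70 = -2.
Row 4 has 3 + 5 + 21 + 20 + 5 + 6 = 60; the blank must be 68 − 60 = 8.

y = 37, a = 6, n = 8, x = -2, c = -25, p = -4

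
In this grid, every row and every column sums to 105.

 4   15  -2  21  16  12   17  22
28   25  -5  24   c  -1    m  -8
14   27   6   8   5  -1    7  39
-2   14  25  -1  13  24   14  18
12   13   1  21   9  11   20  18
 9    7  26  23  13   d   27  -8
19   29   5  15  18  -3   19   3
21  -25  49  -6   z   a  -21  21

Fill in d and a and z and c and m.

Row 6 has 9 + 7 + 26 + 23 + 13 + 27 − 8 = 97; the blank must be 105 − 97 = 8.
Column 7 has 17 + 7 + 14 + 20 + 27 + 19 − 21 = 83; the blank must be 105 − 83 = 22.
Row 2 has 28 + 25 − 5 + 24 − 1 + 22 − 8 = 85; the blank must be 105 − 85 = 20.
Column 5 has 16 + 20 + 5 + 13 + 9 + 13 + 18 = 94; the blank must be 105 − 94 = 11.
Row 8 has 21 − 25 + 49 − 6 + 11 − 21 + 21 = 50; the blank must be 105 − 50 = 55.

d = 8, a = 55, z = 11, c = 20, m = 22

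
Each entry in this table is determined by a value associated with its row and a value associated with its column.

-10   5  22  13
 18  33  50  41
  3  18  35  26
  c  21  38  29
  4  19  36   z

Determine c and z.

c = 6, z = 27

The difference between any two rows is the same in every column — this is an addition table with the headers hidden.
Row 4 minus row 1 is 38 − 22 = 16, so its entry in column 1 is -10 + 16 = 6.
Row 5 minus row 1 is 36 − 22 = 14, so its entry in column 4 is 13 + 14 = 27.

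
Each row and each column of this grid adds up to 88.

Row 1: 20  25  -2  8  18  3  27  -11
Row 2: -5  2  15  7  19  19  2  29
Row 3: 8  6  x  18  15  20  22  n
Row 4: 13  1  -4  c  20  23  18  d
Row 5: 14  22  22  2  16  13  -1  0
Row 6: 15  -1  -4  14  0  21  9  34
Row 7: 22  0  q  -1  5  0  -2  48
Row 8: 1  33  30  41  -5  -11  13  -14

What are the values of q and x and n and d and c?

The known cells in row 7 total 72, leaving 88 − 72 = 16 for the blank.
The known cells in column 4 total 89, leaving 88 − 89 = -1 for the blank.
The known cells in row 4 total 70, leaving 88 − 70 = 18 for the blank.
The known cells in column 8 total 104, leaving 88 − 104 = -16 for the blank.
The known cells in row 3 total 73, leaving 88 − 73 = 15 for the blank.

q = 16, x = 15, n = -16, d = 18, c = -1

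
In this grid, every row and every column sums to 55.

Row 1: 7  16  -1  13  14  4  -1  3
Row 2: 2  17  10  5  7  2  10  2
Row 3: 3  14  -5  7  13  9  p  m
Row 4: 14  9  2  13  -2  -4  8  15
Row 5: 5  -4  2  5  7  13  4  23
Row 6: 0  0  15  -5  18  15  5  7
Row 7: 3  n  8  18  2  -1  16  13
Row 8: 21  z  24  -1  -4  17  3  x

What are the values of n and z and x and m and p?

n = -4, z = 7, x = -12, m = 4, p = 10

Row 7: 3 + 8 + 18 + 2 − 1 + 16 + 13 = 59, so its missing entry is 55 − 59 = -4.
Column 2: 16 + 17 + 14 + 9 − 4 + 0 − 4 = 48, so its missing entry is 55 − 48 = 7.
Row 8: 21 + 7 + 24 − 1 − 4 + 17 + 3 = 67, so its missing entry is 55 − 67 = -12.
Column 8: 3 + 2 + 15 + 23 + 7 + 13 − 12 = 51, so its missing entry is 55 − 51 = 4.
Row 3: 3 + 14 − 5 + 7 + 13 + 9 + 4 = 45, so its missing entry is 55 − 45 = 10.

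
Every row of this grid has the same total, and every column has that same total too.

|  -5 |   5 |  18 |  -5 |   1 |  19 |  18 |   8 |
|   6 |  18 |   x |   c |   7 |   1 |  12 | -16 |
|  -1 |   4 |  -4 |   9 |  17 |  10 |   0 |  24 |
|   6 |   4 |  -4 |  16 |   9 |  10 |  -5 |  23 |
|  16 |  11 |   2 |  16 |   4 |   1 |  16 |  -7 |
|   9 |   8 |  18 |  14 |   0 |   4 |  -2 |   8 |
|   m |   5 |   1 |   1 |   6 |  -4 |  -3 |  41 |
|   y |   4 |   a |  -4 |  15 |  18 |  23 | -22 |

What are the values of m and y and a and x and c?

m = 12, y = 16, a = 9, x = 19, c = 12

Rows 1 and 3 both sum to 59, so that's the common total.
The known cells in row 7 total 47, leaving 59 − 47 = 12 for the blank.
The known cells in column 1 total 43, leaving 59 − 43 = 16 for the blank.
The known cells in row 8 total 50, leaving 59 − 50 = 9 for the blank.
The known cells in column 3 total 40, leaving 59 − 40 = 19 for the blank.
The known cells in row 2 total 47, leaving 59 − 47 = 12 for the blank.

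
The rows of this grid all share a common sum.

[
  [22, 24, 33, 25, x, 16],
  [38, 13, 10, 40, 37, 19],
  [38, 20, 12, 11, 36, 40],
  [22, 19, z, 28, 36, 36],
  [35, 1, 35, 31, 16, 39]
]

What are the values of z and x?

The complete rows each total 157.
Row 4 is missing 157 − 141 = 16 (since 22 + 19 + 28 + 36 + 36 = 141).
Row 1 is missing 157 − 120 = 37 (since 22 + 24 + 33 + 25 + 16 = 120).

z = 16, x = 37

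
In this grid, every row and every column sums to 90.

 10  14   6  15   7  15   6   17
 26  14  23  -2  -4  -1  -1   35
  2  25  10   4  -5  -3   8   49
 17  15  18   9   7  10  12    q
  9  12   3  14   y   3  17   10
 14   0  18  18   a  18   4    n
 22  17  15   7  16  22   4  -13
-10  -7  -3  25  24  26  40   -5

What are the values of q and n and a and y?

Row 5: 9 + 12 + 3 + 14 + 3 + 17 + 10 = 68, so its missing entry is 90 − 68 = 22.
Row 4: 17 + 15 + 18 + 9 + 7 + 10 + 12 = 88, so its missing entry is 90 − 88 = 2.
Column 5: 7 − 4 − 5 + 7 + 22 + 16 + 24 = 67, so its missing entry is 90 − 67 = 23.
Row 6: 14 + 0 + 18 + 18 + 23 + 18 + 4 = 95, so its missing entry is 90 − 95 = -5.

q = 2, n = -5, a = 23, y = 22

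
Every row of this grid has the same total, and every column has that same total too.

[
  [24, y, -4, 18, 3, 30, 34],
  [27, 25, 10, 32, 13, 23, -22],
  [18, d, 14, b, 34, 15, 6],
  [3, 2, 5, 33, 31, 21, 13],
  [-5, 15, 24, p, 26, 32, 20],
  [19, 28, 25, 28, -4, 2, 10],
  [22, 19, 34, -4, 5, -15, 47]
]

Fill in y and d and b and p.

y = 3, d = 16, b = 5, p = -4

Rows 2 and 4 both sum to 108, so that's the common total.
The known cells in row 1 total 105, leaving 108 − 105 = 3 for the blank.
The known cells in column 2 total 92, leaving 108 − 92 = 16 for the blank.
The known cells in row 3 total 103, leaving 108 − 103 = 5 for the blank.
The known cells in row 5 total 112, leaving 108 − 112 = -4 for the blank.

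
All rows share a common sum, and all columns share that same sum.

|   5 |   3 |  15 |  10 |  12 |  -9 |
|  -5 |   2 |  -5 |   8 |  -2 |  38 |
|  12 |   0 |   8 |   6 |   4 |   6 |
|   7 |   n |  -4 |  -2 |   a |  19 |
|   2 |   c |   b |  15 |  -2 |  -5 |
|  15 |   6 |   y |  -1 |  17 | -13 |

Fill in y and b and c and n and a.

Rows 1 and 2 both sum to 36, so that's the common total.
Column 5: 12 − 2 + 4 − 2 + 17 = 29, so its missing entry is 36 − 29 = 7.
Row 4: 7 − 4 − 2 + 7 + 19 = 27, so its missing entry is 36 − 27 = 9.
Column 2: 3 + 2 + 0 + 9 + 6 = 20, so its missing entry is 36 − 20 = 16.
Row 5: 2 + 16 + 15 − 2 − 5 = 26, so its missing entry is 36 − 26 = 10.
Row 6: 15 + 6 − 1 + 17 − 13 = 24, so its missing entry is 36 − 24 = 12.

y = 12, b = 10, c = 16, n = 9, a = 7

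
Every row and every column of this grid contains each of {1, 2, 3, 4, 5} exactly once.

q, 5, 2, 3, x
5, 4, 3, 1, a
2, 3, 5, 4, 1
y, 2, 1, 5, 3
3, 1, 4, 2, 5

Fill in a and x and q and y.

a = 2, x = 4, q = 1, y = 4

For row 4, column 1: row 4 already has {1, 2, 3, 5}; that leaves 4.
Cell (2,5): row 2 already has {1, 3, 4, 5} → 2.
At (row 1, col 5): column 5 already has {1, 2, 3, 5}, so the value is 4.
Cell (1,1): row 1 already has {2, 3, 4, 5} → 1.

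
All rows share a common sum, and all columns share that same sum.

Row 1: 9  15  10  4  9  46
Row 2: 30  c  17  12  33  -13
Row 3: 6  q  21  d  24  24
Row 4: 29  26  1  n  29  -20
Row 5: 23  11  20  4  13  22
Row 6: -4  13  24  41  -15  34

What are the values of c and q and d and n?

c = 14, q = 14, d = 4, n = 28

Rows 1 and 5 both sum to 93, so that's the common total.
Row 2: 30 + 17 + 12 + 33 − 13 = 79, so its missing entry is 93 − 79 = 14.
Row 4: 29 + 26 + 1 + 29 − 20 = 65, so its missing entry is 93 − 65 = 28.
Column 4: 4 + 12 + 28 + 4 + 41 = 89, so its missing entry is 93 − 89 = 4.
Row 3: 6 + 21 + 4 + 24 + 24 = 79, so its missing entry is 93 − 79 = 14.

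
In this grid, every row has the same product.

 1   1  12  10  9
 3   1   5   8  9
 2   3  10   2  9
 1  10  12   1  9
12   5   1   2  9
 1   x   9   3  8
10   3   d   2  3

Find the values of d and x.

d = 6, x = 5

Rows 3 and 4 each multiply to 1080, so every row has product 1080.
Row 7: 10×3×2×3 = 180, so the missing entry is 1080 ÷ 180 = 6.
Row 6: 1×9×3×8 = 216, so the missing entry is 1080 ÷ 216 = 5.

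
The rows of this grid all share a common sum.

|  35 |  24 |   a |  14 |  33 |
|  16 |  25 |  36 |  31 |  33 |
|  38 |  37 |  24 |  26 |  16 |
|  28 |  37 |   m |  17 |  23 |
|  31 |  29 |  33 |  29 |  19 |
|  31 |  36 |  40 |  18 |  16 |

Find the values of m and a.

The complete rows each total 141.
Row 4 is missing 141 − 105 = 36 (since 28 + 37 + 17 + 23 = 105).
Row 1 is missing 141 − 106 = 35 (since 35 + 24 + 14 + 33 = 106).

m = 36, a = 35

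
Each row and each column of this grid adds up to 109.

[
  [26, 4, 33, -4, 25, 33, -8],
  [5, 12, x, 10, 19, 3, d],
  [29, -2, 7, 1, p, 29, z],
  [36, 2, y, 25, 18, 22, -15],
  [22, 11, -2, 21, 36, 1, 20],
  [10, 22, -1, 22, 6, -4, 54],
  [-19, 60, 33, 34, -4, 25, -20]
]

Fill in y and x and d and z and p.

y = 21, x = 18, d = 42, z = 36, p = 9

Column 5: 25 + 19 + 18 + 36 + 6 − 4 = 100, so its missing entry is 109 − 100 = 9.
Row 3: 29 − 2 + 7 + 1 + 9 + 29 = 73, so its missing entry is 109 − 73 = 36.
Column 7: -8 + 36 − 15 + 20 + 54 − 20 = 67, so its missing entry is 109 − 67 = 42.
Row 2: 5 + 12 + 10 + 19 + 3 + 42 = 91, so its missing entry is 109 − 91 = 18.
Row 4: 36 + 2 + 25 + 18 + 22 − 15 = 88, so its missing entry is 109 − 88 = 21.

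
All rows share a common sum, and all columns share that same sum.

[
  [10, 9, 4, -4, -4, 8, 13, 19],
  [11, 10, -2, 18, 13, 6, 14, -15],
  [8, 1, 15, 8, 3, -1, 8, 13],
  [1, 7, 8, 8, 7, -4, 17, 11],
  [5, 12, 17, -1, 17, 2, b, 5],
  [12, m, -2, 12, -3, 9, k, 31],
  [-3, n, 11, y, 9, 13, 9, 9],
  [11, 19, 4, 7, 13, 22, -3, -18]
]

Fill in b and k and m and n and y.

b = -2, k = -1, m = -3, n = 0, y = 7

Rows 1 and 2 both sum to 55, so that's the common total.
Row 5: 5 + 12 + 17 − 1 + 17 + 2 + 5 = 57, so its missing entry is 55 − 57 = -2.
Column 7: 13 + 14 + 8 + 17 − 2 + 9 − 3 = 56, so its missing entry is 55 − 56 = -1.
Row 6: 12 − 2 + 12 − 3 + 9 − 1 + 31 = 58, so its missing entry is 55 − 58 = -3.
Column 2: 9 + 10 + 1 + 7 + 12 − 3 + 19 = 55, so its missing entry is 55 − 55 = 0.
Row 7: -3 + 0 + 11 + 9 + 13 + 9 + 9 = 48, so its missing entry is 55 − 48 = 7.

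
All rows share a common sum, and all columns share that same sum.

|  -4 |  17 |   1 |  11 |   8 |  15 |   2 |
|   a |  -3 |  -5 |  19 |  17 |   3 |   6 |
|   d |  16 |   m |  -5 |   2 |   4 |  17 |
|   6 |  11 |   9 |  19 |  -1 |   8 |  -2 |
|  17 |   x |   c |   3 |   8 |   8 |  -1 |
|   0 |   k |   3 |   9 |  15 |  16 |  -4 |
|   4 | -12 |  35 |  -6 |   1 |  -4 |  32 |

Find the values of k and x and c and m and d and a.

Rows 1 and 4 both sum to 50, so that's the common total.
Row 6: 0 + 3 + 9 + 15 + 16 − 4 = 39, so its missing entry is 50 − 39 = 11.
Row 2: -3 − 5 + 19 + 17 + 3 + 6 = 37, so its missing entry is 50 − 37 = 13.
Column 1: -4 + 13 + 6 + 17 + 0 + 4 = 36, so its missing entry is 50 − 36 = 14.
Row 3: 14 + 16 − 5 + 2 + 4 + 17 = 48, so its missing entry is 50 − 48 = 2.
Column 3: 1 − 5 + 2 + 9 + 3 + 35 = 45, so its missing entry is 50 − 45 = 5.
Row 5: 17 + 5 + 3 + 8 + 8 − 1 = 40, so its missing entry is 50 − 40 = 10.

k = 11, x = 10, c = 5, m = 2, d = 14, a = 13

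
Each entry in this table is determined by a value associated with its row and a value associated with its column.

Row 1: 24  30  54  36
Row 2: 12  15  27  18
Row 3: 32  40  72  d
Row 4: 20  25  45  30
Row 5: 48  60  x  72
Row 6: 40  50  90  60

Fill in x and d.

Each row is a constant multiple of every other row — this is a multiplication table with the headers hidden.
Row 5 is 60/30 = 2/1 times row 1, so its entry in column 3 is 54 × 2/1 = 108.
Row 3 is 40/30 = 4/3 times row 1, so its entry in column 4 is 36 × 4/3 = 48.

x = 108, d = 48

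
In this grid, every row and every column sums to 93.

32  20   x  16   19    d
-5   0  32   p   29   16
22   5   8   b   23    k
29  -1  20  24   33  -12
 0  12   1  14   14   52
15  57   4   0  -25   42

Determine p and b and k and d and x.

p = 21, b = 18, k = 17, d = -22, x = 28

Column 3 has 32 + 8 + 20 + 1 + 4 = 65; the blank must be 93 − 65 = 28.
Row 1 has 32 + 20 + 28 + 16 + 19 = 115; the blank must be 93 − 115 = -22.
Column 6 has -22 + 16 − 12 + 52 + 42 = 76; the blank must be 93 − 76 = 17.
Row 3 has 22 + 5 + 8 + 23 + 17 = 75; the blank must be 93 − 75 = 18.
Row 2 has -5 + 0 + 32 + 29 + 16 = 72; the blank must be 93 − 72 = 21.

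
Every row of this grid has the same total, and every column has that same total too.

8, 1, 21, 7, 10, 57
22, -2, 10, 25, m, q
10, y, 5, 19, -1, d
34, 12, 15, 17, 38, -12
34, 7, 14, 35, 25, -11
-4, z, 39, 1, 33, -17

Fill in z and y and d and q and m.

Rows 1 and 4 both sum to 104, so that's the common total.
Row 6: -4 + 39 + 1 + 33 − 17 = 52, so its missing entry is 104 − 52 = 52.
Column 2: 1 − 2 + 12 + 7 + 52 = 70, so its missing entry is 104 − 70 = 34.
Column 5: 10 − 1 + 38 + 25 + 33 = 105, so its missing entry is 104 − 105 = -1.
Row 2: 22 − 2 + 10 + 25 − 1 = 54, so its missing entry is 104 − 54 = 50.
Row 3: 10 + 34 + 5 + 19 − 1 = 67, so its missing entry is 104 − 67 = 37.

z = 52, y = 34, d = 37, q = 50, m = -1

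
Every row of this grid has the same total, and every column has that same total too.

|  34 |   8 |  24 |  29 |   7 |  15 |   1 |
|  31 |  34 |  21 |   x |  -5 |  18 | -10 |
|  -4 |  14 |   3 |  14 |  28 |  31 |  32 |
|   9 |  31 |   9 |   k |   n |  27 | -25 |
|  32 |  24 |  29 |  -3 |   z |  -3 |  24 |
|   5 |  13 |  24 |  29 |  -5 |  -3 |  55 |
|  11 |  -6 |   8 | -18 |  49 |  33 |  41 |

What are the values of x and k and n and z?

Rows 1 and 3 both sum to 118, so that's the common total.
The known cells in row 5 total 103, leaving 118 − 103 = 15 for the blank.
The known cells in row 2 total 89, leaving 118 − 89 = 29 for the blank.
The known cells in column 4 total 80, leaving 118 − 80 = 38 for the blank.
The known cells in row 4 total 89, leaving 118 − 89 = 29 for the blank.

x = 29, k = 38, n = 29, z = 15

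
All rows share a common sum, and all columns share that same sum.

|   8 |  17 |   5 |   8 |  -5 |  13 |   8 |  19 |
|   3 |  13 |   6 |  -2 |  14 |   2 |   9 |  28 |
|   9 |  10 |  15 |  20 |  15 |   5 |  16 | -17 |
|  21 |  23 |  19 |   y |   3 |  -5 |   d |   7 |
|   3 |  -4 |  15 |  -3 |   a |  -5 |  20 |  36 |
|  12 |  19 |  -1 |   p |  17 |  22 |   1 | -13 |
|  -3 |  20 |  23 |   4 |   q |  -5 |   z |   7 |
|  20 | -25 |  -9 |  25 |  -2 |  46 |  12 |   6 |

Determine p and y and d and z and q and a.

Rows 1 and 2 both sum to 73, so that's the common total.
The known cells in row 5 total 62, leaving 73 − 62 = 11 for the blank.
The known cells in column 5 total 53, leaving 73 − 53 = 20 for the blank.
The known cells in row 7 total 66, leaving 73 − 66 = 7 for the blank.
The known cells in column 7 total 73, leaving 73 − 73 = 0 for the blank.
The known cells in row 4 total 68, leaving 73 − 68 = 5 for the blank.
The known cells in row 6 total 57, leaving 73 − 57 = 16 for the blank.

p = 16, y = 5, d = 0, z = 7, q = 20, a = 11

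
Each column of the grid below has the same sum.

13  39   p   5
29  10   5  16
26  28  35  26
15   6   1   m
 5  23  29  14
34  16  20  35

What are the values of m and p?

m = 26, p = 32

The complete columns each total 122.
Column 4 is missing 122 − 96 = 26 (since 5 + 16 + 26 + 14 + 35 = 96).
Column 3 is missing 122 − 90 = 32 (since 5 + 35 + 1 + 29 + 20 = 90).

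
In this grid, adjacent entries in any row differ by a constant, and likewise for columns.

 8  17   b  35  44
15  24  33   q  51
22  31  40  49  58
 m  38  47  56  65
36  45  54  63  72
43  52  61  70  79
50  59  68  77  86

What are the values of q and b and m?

Along each row the entries change by 9 per step; down each column they change by 7.
Row 2: from 15 at column 1, stepping by 9 to column 4 gives 42.
Row 1: from 8 at column 1, stepping by 9 to column 3 gives 26.
Row 4: from 38 at column 2, stepping by 9 to column 1 gives 29.

q = 42, b = 26, m = 29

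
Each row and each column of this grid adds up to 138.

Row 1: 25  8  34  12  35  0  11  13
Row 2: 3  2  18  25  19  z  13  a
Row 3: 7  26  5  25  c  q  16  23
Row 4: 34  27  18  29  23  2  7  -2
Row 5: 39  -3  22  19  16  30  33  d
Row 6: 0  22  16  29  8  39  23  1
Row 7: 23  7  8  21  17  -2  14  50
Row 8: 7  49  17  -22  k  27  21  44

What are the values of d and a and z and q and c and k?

Row 8 has 7 + 49 + 17 − 22 + 27 + 21 + 44 = 143; the blank must be 138 − 143 = -5.
Column 5 has 35 + 19 + 23 + 16 + 8 + 17 − 5 = 113; the blank must be 138 − 113 = 25.
Row 3 has 7 + 26 + 5 + 25 + 25 + 16 + 23 = 127; the blank must be 138 − 127 = 11.
Column 6 has 0 + 11 + 2 + 30 + 39 − 2 + 27 = 107; the blank must be 138 − 107 = 31.
Row 2 has 3 + 2 + 18 + 25 + 19 + 31 + 13 = 111; the blank must be 138 − 111 = 27.
Row 5 has 39 − 3 + 22 + 19 + 16 + 30 + 33 = 156; the blank must be 138 − 156 = -18.

d = -18, a = 27, z = 31, q = 11, c = 25, k = -5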